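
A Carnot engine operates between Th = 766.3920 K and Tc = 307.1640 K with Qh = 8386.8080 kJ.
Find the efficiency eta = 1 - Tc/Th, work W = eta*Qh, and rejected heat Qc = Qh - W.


eta = 1 - 307.1640/766.3920 = 0.5992
W = 0.5992 * 8386.8080 = 5025.4401 kJ
Qc = 8386.8080 - 5025.4401 = 3361.3679 kJ

eta = 59.9208%, W = 5025.4401 kJ, Qc = 3361.3679 kJ


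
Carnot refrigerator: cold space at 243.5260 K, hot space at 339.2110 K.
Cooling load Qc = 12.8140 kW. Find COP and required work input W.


COP = 243.5260 / 95.6850 = 2.5451
W = 12.8140 / 2.5451 = 5.0348 kW

COP = 2.5451, W = 5.0348 kW


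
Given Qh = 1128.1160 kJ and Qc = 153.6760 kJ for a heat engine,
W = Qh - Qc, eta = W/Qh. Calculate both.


W = 1128.1160 - 153.6760 = 974.4400 kJ
eta = 974.4400 / 1128.1160 = 0.8638 = 86.3776%

W = 974.4400 kJ, eta = 86.3776%


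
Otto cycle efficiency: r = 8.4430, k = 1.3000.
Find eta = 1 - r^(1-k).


r^(k-1) = 1.8965
eta = 1 - 1/1.8965 = 0.4727 = 47.2708%

47.2708%


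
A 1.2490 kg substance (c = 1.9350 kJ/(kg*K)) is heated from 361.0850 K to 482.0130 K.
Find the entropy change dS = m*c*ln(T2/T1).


T2/T1 = 1.3349
ln(T2/T1) = 0.2889
dS = 1.2490 * 1.9350 * 0.2889 = 0.6981 kJ/K

0.6981 kJ/K


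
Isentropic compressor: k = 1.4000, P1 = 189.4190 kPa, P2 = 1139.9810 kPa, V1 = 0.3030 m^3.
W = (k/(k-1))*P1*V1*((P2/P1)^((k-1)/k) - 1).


(k-1)/k = 0.2857
(P2/P1)^exp = 1.6700
W = 3.5000 * 189.4190 * 0.3030 * (1.6700 - 1) = 134.5814 kJ

134.5814 kJ


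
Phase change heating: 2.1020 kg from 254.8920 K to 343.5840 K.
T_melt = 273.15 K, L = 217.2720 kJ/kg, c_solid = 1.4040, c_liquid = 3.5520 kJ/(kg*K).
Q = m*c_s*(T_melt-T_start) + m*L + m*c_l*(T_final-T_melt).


Q1 (sensible, solid) = 2.1020 * 1.4040 * 18.2580 = 53.8832 kJ
Q2 (latent) = 2.1020 * 217.2720 = 456.7057 kJ
Q3 (sensible, liquid) = 2.1020 * 3.5520 * 70.4340 = 525.8817 kJ
Q_total = 1036.4706 kJ

1036.4706 kJ


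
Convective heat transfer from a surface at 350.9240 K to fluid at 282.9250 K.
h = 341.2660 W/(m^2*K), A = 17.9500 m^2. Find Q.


dT = 67.9990 K
Q = 341.2660 * 17.9500 * 67.9990 = 416543.1539 W

416543.1539 W


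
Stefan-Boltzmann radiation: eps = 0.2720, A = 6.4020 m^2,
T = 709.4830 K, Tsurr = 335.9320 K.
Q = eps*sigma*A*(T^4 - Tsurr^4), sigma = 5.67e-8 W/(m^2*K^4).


T^4 = 2.5338e+11
Tsurr^4 = 1.2735e+10
Q = 0.2720 * 5.67e-8 * 6.4020 * 2.4064e+11 = 23759.6228 W

23759.6228 W


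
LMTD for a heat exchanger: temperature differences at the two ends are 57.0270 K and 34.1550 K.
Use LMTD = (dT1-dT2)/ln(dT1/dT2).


dT1/dT2 = 1.6697
ln(dT1/dT2) = 0.5126
LMTD = 22.8720 / 0.5126 = 44.6182 K

44.6182 K


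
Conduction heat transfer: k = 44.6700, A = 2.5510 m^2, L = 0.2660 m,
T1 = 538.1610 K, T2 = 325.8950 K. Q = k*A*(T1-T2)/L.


dT = 212.2660 K
Q = 44.6700 * 2.5510 * 212.2660 / 0.2660 = 90933.7729 W

90933.7729 W


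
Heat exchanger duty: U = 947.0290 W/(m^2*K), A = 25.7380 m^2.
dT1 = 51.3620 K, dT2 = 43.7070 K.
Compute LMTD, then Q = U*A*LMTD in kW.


LMTD = 47.4316 K
Q = 947.0290 * 25.7380 * 47.4316 = 1156127.5970 W = 1156.1276 kW

1156.1276 kW


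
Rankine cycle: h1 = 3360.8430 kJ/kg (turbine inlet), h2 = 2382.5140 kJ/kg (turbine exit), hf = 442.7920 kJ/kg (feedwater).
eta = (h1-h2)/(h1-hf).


W = 978.3290 kJ/kg
Q_in = 2918.0510 kJ/kg
eta = 0.3353 = 33.5268%

eta = 33.5268%


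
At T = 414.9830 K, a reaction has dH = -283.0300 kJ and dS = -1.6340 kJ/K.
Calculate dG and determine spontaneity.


T*dS = 414.9830 * -1.6340 = -678.0822 kJ
dG = -283.0300 + 678.0822 = 395.0522 kJ (non-spontaneous)

dG = 395.0522 kJ, non-spontaneous


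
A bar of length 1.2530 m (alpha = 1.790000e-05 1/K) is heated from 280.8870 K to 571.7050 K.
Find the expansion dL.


dT = 290.8180 K
dL = 1.790000e-05 * 1.2530 * 290.8180 = 0.006523 m
L_final = 1.259523 m

dL = 0.006523 m


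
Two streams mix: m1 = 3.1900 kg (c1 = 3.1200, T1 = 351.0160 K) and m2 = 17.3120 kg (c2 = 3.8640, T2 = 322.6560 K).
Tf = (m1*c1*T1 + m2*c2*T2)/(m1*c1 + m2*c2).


num = 25077.2031
den = 76.8464
Tf = 326.3291 K

326.3291 K


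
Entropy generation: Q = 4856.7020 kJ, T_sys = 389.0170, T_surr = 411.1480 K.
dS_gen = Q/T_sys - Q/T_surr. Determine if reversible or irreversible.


dS_sys = 4856.7020/389.0170 = 12.4845 kJ/K
dS_surr = -4856.7020/411.1480 = -11.8125 kJ/K
dS_gen = 12.4845 - 11.8125 = 0.6720 kJ/K (irreversible)

dS_gen = 0.6720 kJ/K, irreversible


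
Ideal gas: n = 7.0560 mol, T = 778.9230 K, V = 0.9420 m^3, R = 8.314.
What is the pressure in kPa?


P = nRT/V = 7.0560 * 8.314 * 778.9230 / 0.9420
= 45694.4148 / 0.9420 = 48507.8714 Pa = 48.5079 kPa

48.5079 kPa


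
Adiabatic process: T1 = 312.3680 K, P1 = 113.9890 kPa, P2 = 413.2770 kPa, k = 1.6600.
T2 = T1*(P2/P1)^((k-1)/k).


(k-1)/k = 0.3976
(P2/P1)^exp = 1.6688
T2 = 312.3680 * 1.6688 = 521.2787 K

521.2787 K


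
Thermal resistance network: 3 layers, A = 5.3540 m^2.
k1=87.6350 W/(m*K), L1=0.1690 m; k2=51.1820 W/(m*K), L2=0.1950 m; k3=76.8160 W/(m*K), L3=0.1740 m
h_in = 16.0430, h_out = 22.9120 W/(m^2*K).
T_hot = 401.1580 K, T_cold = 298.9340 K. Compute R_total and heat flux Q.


R_conv_in = 1/(16.0430*5.3540) = 0.0116
R_1 = 0.1690/(87.6350*5.3540) = 0.0004
R_2 = 0.1950/(51.1820*5.3540) = 0.0007
R_3 = 0.1740/(76.8160*5.3540) = 0.0004
R_conv_out = 1/(22.9120*5.3540) = 0.0082
R_total = 0.0213 K/W
Q = 102.2240 / 0.0213 = 4801.7300 W

R_total = 0.0213 K/W, Q = 4801.7300 W


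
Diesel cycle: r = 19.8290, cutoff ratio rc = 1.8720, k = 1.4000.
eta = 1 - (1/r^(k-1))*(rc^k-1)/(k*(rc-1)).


r^(k-1) = 3.3031
rc^k = 2.4056
eta = 0.6514 = 65.1418%

65.1418%


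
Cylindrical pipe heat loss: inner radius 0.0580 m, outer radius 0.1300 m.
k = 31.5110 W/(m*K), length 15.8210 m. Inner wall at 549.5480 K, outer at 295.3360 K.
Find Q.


dT = 254.2120 K
ln(ro/ri) = 0.8071
Q = 2*pi*31.5110*15.8210*254.2120 / 0.8071 = 986618.5824 W

986618.5824 W


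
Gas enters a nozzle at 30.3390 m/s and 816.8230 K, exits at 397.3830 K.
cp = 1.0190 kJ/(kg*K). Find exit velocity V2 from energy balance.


dT = 419.4400 K
2*cp*1000*dT = 854818.7200
V1^2 = 920.4549
V2 = sqrt(855739.1749) = 925.0617 m/s

925.0617 m/s


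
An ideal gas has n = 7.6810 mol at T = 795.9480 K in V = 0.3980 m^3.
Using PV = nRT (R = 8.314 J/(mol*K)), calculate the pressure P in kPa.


P = nRT/V = 7.6810 * 8.314 * 795.9480 / 0.3980
= 50829.1072 / 0.3980 = 127711.3245 Pa = 127.7113 kPa

127.7113 kPa


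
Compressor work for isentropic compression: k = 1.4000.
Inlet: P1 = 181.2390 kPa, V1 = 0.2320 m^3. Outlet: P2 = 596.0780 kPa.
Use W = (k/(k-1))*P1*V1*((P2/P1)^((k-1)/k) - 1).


(k-1)/k = 0.2857
(P2/P1)^exp = 1.4052
W = 3.5000 * 181.2390 * 0.2320 * (1.4052 - 1) = 59.6273 kJ

59.6273 kJ


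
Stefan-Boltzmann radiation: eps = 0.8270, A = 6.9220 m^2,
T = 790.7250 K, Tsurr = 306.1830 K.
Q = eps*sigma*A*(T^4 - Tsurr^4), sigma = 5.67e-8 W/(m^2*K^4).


T^4 = 3.9093e+11
Tsurr^4 = 8.7887e+09
Q = 0.8270 * 5.67e-8 * 6.9220 * 3.8214e+11 = 124035.8121 W

124035.8121 W


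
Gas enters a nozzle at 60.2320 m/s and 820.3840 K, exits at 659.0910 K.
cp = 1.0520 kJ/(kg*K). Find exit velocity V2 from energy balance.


dT = 161.2930 K
2*cp*1000*dT = 339360.4720
V1^2 = 3627.8938
V2 = sqrt(342988.3658) = 585.6521 m/s

585.6521 m/s


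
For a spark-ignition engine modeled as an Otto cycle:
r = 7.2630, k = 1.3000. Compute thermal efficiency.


r^(k-1) = 1.8127
eta = 1 - 1/1.8127 = 0.4483 = 44.8348%

44.8348%


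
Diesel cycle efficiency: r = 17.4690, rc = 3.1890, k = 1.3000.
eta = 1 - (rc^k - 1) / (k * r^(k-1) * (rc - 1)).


r^(k-1) = 2.3587
rc^k = 4.5160
eta = 0.4762 = 47.6188%

47.6188%


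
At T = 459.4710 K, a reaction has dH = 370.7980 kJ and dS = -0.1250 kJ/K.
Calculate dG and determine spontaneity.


T*dS = 459.4710 * -0.1250 = -57.4339 kJ
dG = 370.7980 + 57.4339 = 428.2319 kJ (non-spontaneous)

dG = 428.2319 kJ, non-spontaneous


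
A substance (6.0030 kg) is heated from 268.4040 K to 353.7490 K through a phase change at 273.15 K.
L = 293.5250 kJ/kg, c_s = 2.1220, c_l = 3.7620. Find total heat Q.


Q1 (sensible, solid) = 6.0030 * 2.1220 * 4.7460 = 60.4563 kJ
Q2 (latent) = 6.0030 * 293.5250 = 1762.0306 kJ
Q3 (sensible, liquid) = 6.0030 * 3.7620 * 80.5990 = 1820.1903 kJ
Q_total = 3642.6771 kJ

3642.6771 kJ


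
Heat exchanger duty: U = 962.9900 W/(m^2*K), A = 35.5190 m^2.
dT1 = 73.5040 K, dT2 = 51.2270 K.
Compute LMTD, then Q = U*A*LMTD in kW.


LMTD = 61.6966 K
Q = 962.9900 * 35.5190 * 61.6966 = 2110299.4710 W = 2110.2995 kW

2110.2995 kW


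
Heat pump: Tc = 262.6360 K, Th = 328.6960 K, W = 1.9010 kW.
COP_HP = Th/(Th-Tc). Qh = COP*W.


COP = 328.6960 / 66.0600 = 4.9757
Qh = 4.9757 * 1.9010 = 9.4588 kW

COP = 4.9757, Qh = 9.4588 kW


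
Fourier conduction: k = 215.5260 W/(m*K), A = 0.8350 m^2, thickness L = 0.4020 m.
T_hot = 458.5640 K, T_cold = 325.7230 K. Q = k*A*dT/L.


dT = 132.8410 K
Q = 215.5260 * 0.8350 * 132.8410 / 0.4020 = 59469.2180 W

59469.2180 W


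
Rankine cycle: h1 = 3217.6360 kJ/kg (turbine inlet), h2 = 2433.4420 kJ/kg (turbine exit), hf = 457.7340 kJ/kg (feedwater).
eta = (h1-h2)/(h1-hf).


W = 784.1940 kJ/kg
Q_in = 2759.9020 kJ/kg
eta = 0.2841 = 28.4138%

eta = 28.4138%


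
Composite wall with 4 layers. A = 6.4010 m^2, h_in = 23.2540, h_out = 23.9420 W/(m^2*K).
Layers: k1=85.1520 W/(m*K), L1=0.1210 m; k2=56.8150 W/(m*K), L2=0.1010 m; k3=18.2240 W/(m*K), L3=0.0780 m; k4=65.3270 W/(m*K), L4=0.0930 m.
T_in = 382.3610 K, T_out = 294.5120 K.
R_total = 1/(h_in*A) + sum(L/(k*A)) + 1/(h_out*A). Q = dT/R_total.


R_conv_in = 1/(23.2540*6.4010) = 0.0067
R_1 = 0.1210/(85.1520*6.4010) = 0.0002
R_2 = 0.1010/(56.8150*6.4010) = 0.0003
R_3 = 0.0780/(18.2240*6.4010) = 0.0007
R_4 = 0.0930/(65.3270*6.4010) = 0.0002
R_conv_out = 1/(23.9420*6.4010) = 0.0065
R_total = 0.0146 K/W
Q = 87.8490 / 0.0146 = 6003.0051 W

R_total = 0.0146 K/W, Q = 6003.0051 W


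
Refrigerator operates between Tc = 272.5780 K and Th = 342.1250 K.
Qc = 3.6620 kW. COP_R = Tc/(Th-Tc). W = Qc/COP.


COP = 272.5780 / 69.5470 = 3.9193
W = 3.6620 / 3.9193 = 0.9343 kW

COP = 3.9193, W = 0.9343 kW


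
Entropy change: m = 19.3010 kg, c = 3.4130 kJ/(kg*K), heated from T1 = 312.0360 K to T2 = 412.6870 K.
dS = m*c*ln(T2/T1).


T2/T1 = 1.3226
ln(T2/T1) = 0.2796
dS = 19.3010 * 3.4130 * 0.2796 = 18.4165 kJ/K

18.4165 kJ/K


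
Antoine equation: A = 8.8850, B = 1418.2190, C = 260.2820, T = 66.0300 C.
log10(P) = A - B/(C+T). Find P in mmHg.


C+T = 326.3120
B/(C+T) = 4.3462
log10(P) = 8.8850 - 4.3462 = 4.5388
P = 10^4.5388 = 34577.5747 mmHg

34577.5747 mmHg


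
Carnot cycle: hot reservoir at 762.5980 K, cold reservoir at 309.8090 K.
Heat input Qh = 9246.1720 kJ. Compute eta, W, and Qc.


eta = 1 - 309.8090/762.5980 = 0.5937
W = 0.5937 * 9246.1720 = 5489.8714 kJ
Qc = 9246.1720 - 5489.8714 = 3756.3006 kJ

eta = 59.3745%, W = 5489.8714 kJ, Qc = 3756.3006 kJ


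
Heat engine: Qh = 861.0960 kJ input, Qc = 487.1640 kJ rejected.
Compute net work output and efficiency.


W = 861.0960 - 487.1640 = 373.9320 kJ
eta = 373.9320 / 861.0960 = 0.4343 = 43.4251%

W = 373.9320 kJ, eta = 43.4251%


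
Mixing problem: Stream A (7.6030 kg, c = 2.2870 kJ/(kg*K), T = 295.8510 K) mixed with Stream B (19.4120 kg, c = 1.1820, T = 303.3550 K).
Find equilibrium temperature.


num = 12104.7509
den = 40.3330
Tf = 300.1199 K

300.1199 K


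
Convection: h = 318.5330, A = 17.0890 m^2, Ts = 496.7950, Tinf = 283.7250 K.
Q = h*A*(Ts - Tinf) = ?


dT = 213.0700 K
Q = 318.5330 * 17.0890 * 213.0700 = 1159827.4618 W

1159827.4618 W


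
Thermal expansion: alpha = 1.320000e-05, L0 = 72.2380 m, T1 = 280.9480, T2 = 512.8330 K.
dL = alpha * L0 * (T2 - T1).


dT = 231.8850 K
dL = 1.320000e-05 * 72.2380 * 231.8850 = 0.221112 m
L_final = 72.459112 m

dL = 0.221112 m


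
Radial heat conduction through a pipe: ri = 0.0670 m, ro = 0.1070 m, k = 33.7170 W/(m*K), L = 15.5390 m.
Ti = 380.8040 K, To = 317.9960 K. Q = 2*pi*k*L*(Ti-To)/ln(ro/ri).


dT = 62.8080 K
ln(ro/ri) = 0.4681
Q = 2*pi*33.7170*15.5390*62.8080 / 0.4681 = 441666.6283 W

441666.6283 W


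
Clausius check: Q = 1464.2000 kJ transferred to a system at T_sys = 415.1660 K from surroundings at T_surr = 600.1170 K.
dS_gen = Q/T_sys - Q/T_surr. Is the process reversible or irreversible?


dS_sys = 1464.2000/415.1660 = 3.5268 kJ/K
dS_surr = -1464.2000/600.1170 = -2.4399 kJ/K
dS_gen = 3.5268 - 2.4399 = 1.0869 kJ/K (irreversible)

dS_gen = 1.0869 kJ/K, irreversible


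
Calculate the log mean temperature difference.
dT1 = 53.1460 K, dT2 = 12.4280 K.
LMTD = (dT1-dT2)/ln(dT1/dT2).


dT1/dT2 = 4.2763
ln(dT1/dT2) = 1.4531
LMTD = 40.7180 / 1.4531 = 28.0216 K

28.0216 K


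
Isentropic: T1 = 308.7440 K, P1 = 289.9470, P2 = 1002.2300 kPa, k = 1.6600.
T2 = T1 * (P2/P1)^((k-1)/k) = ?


(k-1)/k = 0.3976
(P2/P1)^exp = 1.6374
T2 = 308.7440 * 1.6374 = 505.5453 K

505.5453 K


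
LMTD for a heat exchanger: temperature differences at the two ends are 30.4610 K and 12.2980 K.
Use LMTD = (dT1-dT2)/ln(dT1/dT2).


dT1/dT2 = 2.4769
ln(dT1/dT2) = 0.9070
LMTD = 18.1630 / 0.9070 = 20.0251 K

20.0251 K


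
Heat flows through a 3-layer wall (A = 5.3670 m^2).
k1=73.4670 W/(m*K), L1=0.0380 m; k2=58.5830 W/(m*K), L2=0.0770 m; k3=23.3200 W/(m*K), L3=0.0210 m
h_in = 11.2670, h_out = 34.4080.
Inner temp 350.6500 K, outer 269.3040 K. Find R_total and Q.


R_conv_in = 1/(11.2670*5.3670) = 0.0165
R_1 = 0.0380/(73.4670*5.3670) = 9.6374e-05
R_2 = 0.0770/(58.5830*5.3670) = 0.0002
R_3 = 0.0210/(23.3200*5.3670) = 0.0002
R_conv_out = 1/(34.4080*5.3670) = 0.0054
R_total = 0.0225 K/W
Q = 81.3460 / 0.0225 = 3621.6036 W

R_total = 0.0225 K/W, Q = 3621.6036 W


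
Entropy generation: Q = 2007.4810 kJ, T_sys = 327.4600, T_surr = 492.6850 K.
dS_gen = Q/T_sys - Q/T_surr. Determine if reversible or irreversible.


dS_sys = 2007.4810/327.4600 = 6.1305 kJ/K
dS_surr = -2007.4810/492.6850 = -4.0746 kJ/K
dS_gen = 6.1305 - 4.0746 = 2.0559 kJ/K (irreversible)

dS_gen = 2.0559 kJ/K, irreversible


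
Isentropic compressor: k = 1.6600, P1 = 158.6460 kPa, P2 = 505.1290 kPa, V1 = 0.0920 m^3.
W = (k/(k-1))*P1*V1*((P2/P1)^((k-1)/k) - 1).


(k-1)/k = 0.3976
(P2/P1)^exp = 1.5848
W = 2.5152 * 158.6460 * 0.0920 * (1.5848 - 1) = 21.4682 kJ

21.4682 kJ


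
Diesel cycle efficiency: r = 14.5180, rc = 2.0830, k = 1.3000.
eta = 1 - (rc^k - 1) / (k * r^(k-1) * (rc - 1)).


r^(k-1) = 2.2314
rc^k = 2.5959
eta = 0.4920 = 49.1987%

49.1987%


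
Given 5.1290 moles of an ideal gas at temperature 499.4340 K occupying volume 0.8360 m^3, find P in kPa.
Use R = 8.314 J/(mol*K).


P = nRT/V = 5.1290 * 8.314 * 499.4340 / 0.8360
= 21297.1173 / 0.8360 = 25475.0207 Pa = 25.4750 kPa

25.4750 kPa


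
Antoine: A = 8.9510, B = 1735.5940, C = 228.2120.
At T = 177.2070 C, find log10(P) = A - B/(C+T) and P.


C+T = 405.4190
B/(C+T) = 4.2810
log10(P) = 8.9510 - 4.2810 = 4.6700
P = 10^4.6700 = 46774.7731 mmHg

46774.7731 mmHg


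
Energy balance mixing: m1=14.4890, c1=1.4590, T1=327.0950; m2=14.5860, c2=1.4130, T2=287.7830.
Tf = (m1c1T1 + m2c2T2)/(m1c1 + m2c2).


num = 12845.8215
den = 41.7495
Tf = 307.6883 K

307.6883 K


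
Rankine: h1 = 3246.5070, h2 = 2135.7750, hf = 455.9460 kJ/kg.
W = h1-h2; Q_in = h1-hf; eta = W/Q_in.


W = 1110.7320 kJ/kg
Q_in = 2790.5610 kJ/kg
eta = 0.3980 = 39.8032%

eta = 39.8032%


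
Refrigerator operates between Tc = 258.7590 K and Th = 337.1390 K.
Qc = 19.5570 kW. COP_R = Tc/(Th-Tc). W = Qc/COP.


COP = 258.7590 / 78.3800 = 3.3013
W = 19.5570 / 3.3013 = 5.9240 kW

COP = 3.3013, W = 5.9240 kW


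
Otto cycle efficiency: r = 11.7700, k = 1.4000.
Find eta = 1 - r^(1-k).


r^(k-1) = 2.6811
eta = 1 - 1/2.6811 = 0.6270 = 62.7017%

62.7017%


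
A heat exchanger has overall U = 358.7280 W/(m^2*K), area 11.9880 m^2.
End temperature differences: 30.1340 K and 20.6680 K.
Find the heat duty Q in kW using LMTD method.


LMTD = 25.1043 K
Q = 358.7280 * 11.9880 * 25.1043 = 107959.1405 W = 107.9591 kW

107.9591 kW


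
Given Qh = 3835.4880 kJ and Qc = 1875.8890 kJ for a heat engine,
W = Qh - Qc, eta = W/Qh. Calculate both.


W = 3835.4880 - 1875.8890 = 1959.5990 kJ
eta = 1959.5990 / 3835.4880 = 0.5109 = 51.0913%

W = 1959.5990 kJ, eta = 51.0913%


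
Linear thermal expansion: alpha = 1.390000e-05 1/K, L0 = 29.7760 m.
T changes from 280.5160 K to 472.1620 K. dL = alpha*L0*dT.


dT = 191.6460 K
dL = 1.390000e-05 * 29.7760 * 191.6460 = 0.079320 m
L_final = 29.855320 m

dL = 0.079320 m


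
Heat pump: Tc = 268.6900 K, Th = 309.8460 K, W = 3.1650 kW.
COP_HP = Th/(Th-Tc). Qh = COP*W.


COP = 309.8460 / 41.1560 = 7.5286
Qh = 7.5286 * 3.1650 = 23.8279 kW

COP = 7.5286, Qh = 23.8279 kW


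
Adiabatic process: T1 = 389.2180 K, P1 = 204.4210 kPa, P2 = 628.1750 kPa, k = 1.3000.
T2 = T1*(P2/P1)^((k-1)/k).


(k-1)/k = 0.2308
(P2/P1)^exp = 1.2957
T2 = 389.2180 * 1.2957 = 504.3194 K

504.3194 K


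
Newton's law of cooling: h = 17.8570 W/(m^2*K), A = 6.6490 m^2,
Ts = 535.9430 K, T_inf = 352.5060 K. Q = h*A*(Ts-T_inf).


dT = 183.4370 K
Q = 17.8570 * 6.6490 * 183.4370 = 21779.6939 W

21779.6939 W


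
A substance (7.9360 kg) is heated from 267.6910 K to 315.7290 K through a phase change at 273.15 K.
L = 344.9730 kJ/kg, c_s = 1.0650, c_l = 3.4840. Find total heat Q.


Q1 (sensible, solid) = 7.9360 * 1.0650 * 5.4590 = 46.1386 kJ
Q2 (latent) = 7.9360 * 344.9730 = 2737.7057 kJ
Q3 (sensible, liquid) = 7.9360 * 3.4840 * 42.5790 = 1177.2678 kJ
Q_total = 3961.1121 kJ

3961.1121 kJ


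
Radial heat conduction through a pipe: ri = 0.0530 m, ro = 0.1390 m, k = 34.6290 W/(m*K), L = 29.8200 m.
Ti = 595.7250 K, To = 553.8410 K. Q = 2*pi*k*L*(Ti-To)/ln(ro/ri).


dT = 41.8840 K
ln(ro/ri) = 0.9642
Q = 2*pi*34.6290*29.8200*41.8840 / 0.9642 = 281849.0533 W

281849.0533 W


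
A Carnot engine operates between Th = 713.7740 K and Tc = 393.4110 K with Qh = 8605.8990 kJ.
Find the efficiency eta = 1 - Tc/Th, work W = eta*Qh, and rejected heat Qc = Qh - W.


eta = 1 - 393.4110/713.7740 = 0.4488
W = 0.4488 * 8605.8990 = 3862.5834 kJ
Qc = 8605.8990 - 3862.5834 = 4743.3156 kJ

eta = 44.8830%, W = 3862.5834 kJ, Qc = 4743.3156 kJ


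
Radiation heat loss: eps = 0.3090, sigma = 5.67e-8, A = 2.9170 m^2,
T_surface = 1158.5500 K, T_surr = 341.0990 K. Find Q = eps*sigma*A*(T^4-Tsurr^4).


T^4 = 1.8016e+12
Tsurr^4 = 1.3537e+10
Q = 0.3090 * 5.67e-8 * 2.9170 * 1.7881e+12 = 91382.1870 W

91382.1870 W


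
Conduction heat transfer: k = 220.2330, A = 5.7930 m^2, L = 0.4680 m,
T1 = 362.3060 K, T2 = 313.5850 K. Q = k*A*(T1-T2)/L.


dT = 48.7210 K
Q = 220.2330 * 5.7930 * 48.7210 / 0.4680 = 132817.7943 W

132817.7943 W


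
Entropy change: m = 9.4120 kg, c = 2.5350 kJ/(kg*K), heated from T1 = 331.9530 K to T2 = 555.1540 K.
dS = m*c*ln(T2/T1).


T2/T1 = 1.6724
ln(T2/T1) = 0.5143
dS = 9.4120 * 2.5350 * 0.5143 = 12.2698 kJ/K

12.2698 kJ/K


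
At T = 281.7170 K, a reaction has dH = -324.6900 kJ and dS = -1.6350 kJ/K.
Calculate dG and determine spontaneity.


T*dS = 281.7170 * -1.6350 = -460.6073 kJ
dG = -324.6900 + 460.6073 = 135.9173 kJ (non-spontaneous)

dG = 135.9173 kJ, non-spontaneous


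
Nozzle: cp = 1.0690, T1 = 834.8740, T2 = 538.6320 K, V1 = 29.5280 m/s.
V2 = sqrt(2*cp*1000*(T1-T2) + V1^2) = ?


dT = 296.2420 K
2*cp*1000*dT = 633365.3960
V1^2 = 871.9028
V2 = sqrt(634237.2988) = 796.3902 m/s

796.3902 m/s


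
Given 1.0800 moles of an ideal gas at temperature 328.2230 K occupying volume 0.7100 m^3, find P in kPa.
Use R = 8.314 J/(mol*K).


P = nRT/V = 1.0800 * 8.314 * 328.2230 / 0.7100
= 2947.1537 / 0.7100 = 4150.9207 Pa = 4.1509 kPa

4.1509 kPa


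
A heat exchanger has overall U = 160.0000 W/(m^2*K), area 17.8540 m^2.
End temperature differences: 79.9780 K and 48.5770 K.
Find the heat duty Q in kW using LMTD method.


LMTD = 62.9782 K
Q = 160.0000 * 17.8540 * 62.9782 = 179905.9277 W = 179.9059 kW

179.9059 kW


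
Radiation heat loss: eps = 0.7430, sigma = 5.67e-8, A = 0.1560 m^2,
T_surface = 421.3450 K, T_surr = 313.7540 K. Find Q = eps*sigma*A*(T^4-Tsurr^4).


T^4 = 3.1517e+10
Tsurr^4 = 9.6907e+09
Q = 0.7430 * 5.67e-8 * 0.1560 * 2.1827e+10 = 143.4449 W

143.4449 W


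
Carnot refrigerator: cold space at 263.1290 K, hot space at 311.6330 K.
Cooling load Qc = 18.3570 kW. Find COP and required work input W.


COP = 263.1290 / 48.5040 = 5.4249
W = 18.3570 / 5.4249 = 3.3838 kW

COP = 5.4249, W = 3.3838 kW


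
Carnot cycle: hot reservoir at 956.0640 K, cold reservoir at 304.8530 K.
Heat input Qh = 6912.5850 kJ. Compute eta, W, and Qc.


eta = 1 - 304.8530/956.0640 = 0.6811
W = 0.6811 * 6912.5850 = 4708.4206 kJ
Qc = 6912.5850 - 4708.4206 = 2204.1644 kJ

eta = 68.1137%, W = 4708.4206 kJ, Qc = 2204.1644 kJ


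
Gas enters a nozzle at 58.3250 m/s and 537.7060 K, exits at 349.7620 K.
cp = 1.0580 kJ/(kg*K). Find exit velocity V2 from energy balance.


dT = 187.9440 K
2*cp*1000*dT = 397689.5040
V1^2 = 3401.8056
V2 = sqrt(401091.3096) = 633.3177 m/s

633.3177 m/s


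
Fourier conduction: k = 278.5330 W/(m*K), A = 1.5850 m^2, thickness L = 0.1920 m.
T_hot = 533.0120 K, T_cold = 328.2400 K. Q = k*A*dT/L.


dT = 204.7720 K
Q = 278.5330 * 1.5850 * 204.7720 / 0.1920 = 470842.0769 W

470842.0769 W


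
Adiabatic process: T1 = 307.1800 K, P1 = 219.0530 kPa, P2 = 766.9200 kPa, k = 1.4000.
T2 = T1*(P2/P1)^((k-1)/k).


(k-1)/k = 0.2857
(P2/P1)^exp = 1.4305
T2 = 307.1800 * 1.4305 = 439.4191 K

439.4191 K


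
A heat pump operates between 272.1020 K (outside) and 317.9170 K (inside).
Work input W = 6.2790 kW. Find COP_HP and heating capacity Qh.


COP = 317.9170 / 45.8150 = 6.9391
Qh = 6.9391 * 6.2790 = 43.5709 kW

COP = 6.9391, Qh = 43.5709 kW


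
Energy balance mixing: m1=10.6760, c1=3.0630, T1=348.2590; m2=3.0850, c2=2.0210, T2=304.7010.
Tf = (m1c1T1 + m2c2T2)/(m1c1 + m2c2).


num = 13288.0193
den = 38.9354
Tf = 341.2840 K

341.2840 K


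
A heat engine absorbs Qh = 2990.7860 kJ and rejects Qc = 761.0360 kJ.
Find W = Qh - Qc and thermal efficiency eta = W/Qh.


W = 2990.7860 - 761.0360 = 2229.7500 kJ
eta = 2229.7500 / 2990.7860 = 0.7455 = 74.5540%

W = 2229.7500 kJ, eta = 74.5540%


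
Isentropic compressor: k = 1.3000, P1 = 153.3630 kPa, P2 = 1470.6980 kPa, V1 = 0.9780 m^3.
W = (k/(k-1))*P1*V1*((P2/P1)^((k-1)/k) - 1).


(k-1)/k = 0.2308
(P2/P1)^exp = 1.6849
W = 4.3333 * 153.3630 * 0.9780 * (1.6849 - 1) = 445.1417 kJ

445.1417 kJ


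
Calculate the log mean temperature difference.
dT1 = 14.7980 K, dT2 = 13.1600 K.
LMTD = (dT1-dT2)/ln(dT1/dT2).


dT1/dT2 = 1.1245
ln(dT1/dT2) = 0.1173
LMTD = 1.6380 / 0.1173 = 13.9630 K

13.9630 K


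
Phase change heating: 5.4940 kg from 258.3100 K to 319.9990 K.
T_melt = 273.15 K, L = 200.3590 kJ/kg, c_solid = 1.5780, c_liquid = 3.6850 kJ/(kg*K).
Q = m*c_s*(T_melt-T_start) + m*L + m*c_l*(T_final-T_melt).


Q1 (sensible, solid) = 5.4940 * 1.5780 * 14.8400 = 128.6559 kJ
Q2 (latent) = 5.4940 * 200.3590 = 1100.7723 kJ
Q3 (sensible, liquid) = 5.4940 * 3.6850 * 46.8490 = 948.4763 kJ
Q_total = 2177.9045 kJ

2177.9045 kJ


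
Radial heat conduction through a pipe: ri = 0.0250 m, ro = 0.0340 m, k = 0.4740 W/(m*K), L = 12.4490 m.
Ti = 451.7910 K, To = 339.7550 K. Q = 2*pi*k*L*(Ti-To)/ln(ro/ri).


dT = 112.0360 K
ln(ro/ri) = 0.3075
Q = 2*pi*0.4740*12.4490*112.0360 / 0.3075 = 13509.1107 W

13509.1107 W


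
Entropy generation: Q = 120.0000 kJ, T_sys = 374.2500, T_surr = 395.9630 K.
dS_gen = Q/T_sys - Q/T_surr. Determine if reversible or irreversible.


dS_sys = 120.0000/374.2500 = 0.3206 kJ/K
dS_surr = -120.0000/395.9630 = -0.3031 kJ/K
dS_gen = 0.3206 - 0.3031 = 0.0176 kJ/K (irreversible)

dS_gen = 0.0176 kJ/K, irreversible


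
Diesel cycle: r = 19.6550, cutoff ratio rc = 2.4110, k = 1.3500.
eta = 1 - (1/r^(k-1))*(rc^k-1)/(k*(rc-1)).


r^(k-1) = 2.8361
rc^k = 3.2807
eta = 0.5778 = 57.7826%

57.7826%


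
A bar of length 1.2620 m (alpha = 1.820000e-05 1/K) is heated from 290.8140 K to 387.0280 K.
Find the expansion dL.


dT = 96.2140 K
dL = 1.820000e-05 * 1.2620 * 96.2140 = 0.002210 m
L_final = 1.264210 m

dL = 0.002210 m


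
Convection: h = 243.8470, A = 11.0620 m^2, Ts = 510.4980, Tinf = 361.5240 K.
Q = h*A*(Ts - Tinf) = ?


dT = 148.9740 K
Q = 243.8470 * 11.0620 * 148.9740 = 401847.7583 W

401847.7583 W


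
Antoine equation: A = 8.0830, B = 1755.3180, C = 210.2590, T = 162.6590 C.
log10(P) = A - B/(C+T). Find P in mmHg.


C+T = 372.9180
B/(C+T) = 4.7070
log10(P) = 8.0830 - 4.7070 = 3.3760
P = 10^3.3760 = 2376.9434 mmHg

2376.9434 mmHg


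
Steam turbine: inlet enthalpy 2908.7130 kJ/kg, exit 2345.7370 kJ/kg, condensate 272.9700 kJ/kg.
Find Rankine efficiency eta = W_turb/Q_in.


W = 562.9760 kJ/kg
Q_in = 2635.7430 kJ/kg
eta = 0.2136 = 21.3593%

eta = 21.3593%


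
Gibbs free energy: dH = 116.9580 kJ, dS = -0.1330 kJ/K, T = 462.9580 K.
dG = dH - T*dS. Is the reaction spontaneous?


T*dS = 462.9580 * -0.1330 = -61.5734 kJ
dG = 116.9580 + 61.5734 = 178.5314 kJ (non-spontaneous)

dG = 178.5314 kJ, non-spontaneous


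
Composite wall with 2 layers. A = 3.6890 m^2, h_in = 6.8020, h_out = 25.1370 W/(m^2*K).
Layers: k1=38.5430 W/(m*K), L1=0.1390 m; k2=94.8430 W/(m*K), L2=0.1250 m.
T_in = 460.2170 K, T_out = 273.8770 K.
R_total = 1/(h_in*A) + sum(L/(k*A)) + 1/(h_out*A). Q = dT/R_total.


R_conv_in = 1/(6.8020*3.6890) = 0.0399
R_1 = 0.1390/(38.5430*3.6890) = 0.0010
R_2 = 0.1250/(94.8430*3.6890) = 0.0004
R_conv_out = 1/(25.1370*3.6890) = 0.0108
R_total = 0.0520 K/W
Q = 186.3400 / 0.0520 = 3585.4445 W

R_total = 0.0520 K/W, Q = 3585.4445 W


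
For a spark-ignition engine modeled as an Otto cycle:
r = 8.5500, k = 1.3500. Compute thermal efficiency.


r^(k-1) = 2.1193
eta = 1 - 1/2.1193 = 0.5281 = 52.8141%

52.8141%


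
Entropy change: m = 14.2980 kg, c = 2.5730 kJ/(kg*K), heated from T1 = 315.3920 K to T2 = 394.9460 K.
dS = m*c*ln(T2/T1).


T2/T1 = 1.2522
ln(T2/T1) = 0.2249
dS = 14.2980 * 2.5730 * 0.2249 = 8.2750 kJ/K

8.2750 kJ/K


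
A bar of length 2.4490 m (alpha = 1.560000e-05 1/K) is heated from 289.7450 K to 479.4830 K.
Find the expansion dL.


dT = 189.7380 K
dL = 1.560000e-05 * 2.4490 * 189.7380 = 0.007249 m
L_final = 2.456249 m

dL = 0.007249 m


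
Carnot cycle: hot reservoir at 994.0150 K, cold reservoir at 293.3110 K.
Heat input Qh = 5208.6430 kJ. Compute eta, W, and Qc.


eta = 1 - 293.3110/994.0150 = 0.7049
W = 0.7049 * 5208.6430 = 3671.6921 kJ
Qc = 5208.6430 - 3671.6921 = 1536.9509 kJ

eta = 70.4923%, W = 3671.6921 kJ, Qc = 1536.9509 kJ


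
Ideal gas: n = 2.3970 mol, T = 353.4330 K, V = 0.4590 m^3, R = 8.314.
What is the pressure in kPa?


P = nRT/V = 2.3970 * 8.314 * 353.4330 / 0.4590
= 7043.4454 / 0.4590 = 15345.1969 Pa = 15.3452 kPa

15.3452 kPa


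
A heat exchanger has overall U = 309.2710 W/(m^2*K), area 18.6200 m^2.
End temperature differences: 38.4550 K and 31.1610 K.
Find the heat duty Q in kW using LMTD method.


LMTD = 34.6803 K
Q = 309.2710 * 18.6200 * 34.6803 = 199710.6118 W = 199.7106 kW

199.7106 kW


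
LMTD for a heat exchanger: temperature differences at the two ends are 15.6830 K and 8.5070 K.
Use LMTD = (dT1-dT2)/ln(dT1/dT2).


dT1/dT2 = 1.8435
ln(dT1/dT2) = 0.6117
LMTD = 7.1760 / 0.6117 = 11.7315 K

11.7315 K


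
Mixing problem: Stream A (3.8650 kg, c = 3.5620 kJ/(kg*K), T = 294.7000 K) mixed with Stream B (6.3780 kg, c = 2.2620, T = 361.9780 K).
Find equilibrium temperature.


num = 9279.4428
den = 28.1942
Tf = 329.1263 K

329.1263 K


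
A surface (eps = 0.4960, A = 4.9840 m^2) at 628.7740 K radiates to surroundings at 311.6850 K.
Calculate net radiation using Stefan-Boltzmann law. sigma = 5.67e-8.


T^4 = 1.5631e+11
Tsurr^4 = 9.4376e+09
Q = 0.4960 * 5.67e-8 * 4.9840 * 1.4687e+11 = 20586.0879 W

20586.0879 W


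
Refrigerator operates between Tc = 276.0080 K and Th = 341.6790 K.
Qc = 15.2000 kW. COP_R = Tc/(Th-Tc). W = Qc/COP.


COP = 276.0080 / 65.6710 = 4.2029
W = 15.2000 / 4.2029 = 3.6166 kW

COP = 4.2029, W = 3.6166 kW


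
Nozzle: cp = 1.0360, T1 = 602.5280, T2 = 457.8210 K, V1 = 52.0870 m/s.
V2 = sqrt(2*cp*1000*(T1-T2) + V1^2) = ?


dT = 144.7070 K
2*cp*1000*dT = 299832.9040
V1^2 = 2713.0556
V2 = sqrt(302545.9596) = 550.0418 m/s

550.0418 m/s


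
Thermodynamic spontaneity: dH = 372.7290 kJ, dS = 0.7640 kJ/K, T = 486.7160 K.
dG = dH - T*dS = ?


T*dS = 486.7160 * 0.7640 = 371.8510 kJ
dG = 372.7290 - 371.8510 = 0.8780 kJ (non-spontaneous)

dG = 0.8780 kJ, non-spontaneous


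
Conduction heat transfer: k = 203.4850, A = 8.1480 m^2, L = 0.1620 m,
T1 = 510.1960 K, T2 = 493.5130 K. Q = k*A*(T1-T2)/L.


dT = 16.6830 K
Q = 203.4850 * 8.1480 * 16.6830 / 0.1620 = 170742.8617 W

170742.8617 W


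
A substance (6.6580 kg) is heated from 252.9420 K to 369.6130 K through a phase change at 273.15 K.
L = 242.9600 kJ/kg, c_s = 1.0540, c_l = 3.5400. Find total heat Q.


Q1 (sensible, solid) = 6.6580 * 1.0540 * 20.2080 = 141.8103 kJ
Q2 (latent) = 6.6580 * 242.9600 = 1617.6277 kJ
Q3 (sensible, liquid) = 6.6580 * 3.5400 * 96.4630 = 2273.5673 kJ
Q_total = 4033.0053 kJ

4033.0053 kJ


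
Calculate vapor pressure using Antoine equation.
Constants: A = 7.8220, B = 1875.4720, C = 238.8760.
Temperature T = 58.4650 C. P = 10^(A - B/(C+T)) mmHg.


C+T = 297.3410
B/(C+T) = 6.3075
log10(P) = 7.8220 - 6.3075 = 1.5145
P = 10^1.5145 = 32.6980 mmHg

32.6980 mmHg


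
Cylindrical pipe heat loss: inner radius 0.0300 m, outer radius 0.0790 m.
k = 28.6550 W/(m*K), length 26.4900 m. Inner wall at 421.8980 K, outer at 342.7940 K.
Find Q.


dT = 79.1040 K
ln(ro/ri) = 0.9683
Q = 2*pi*28.6550*26.4900*79.1040 / 0.9683 = 389648.4629 W

389648.4629 W


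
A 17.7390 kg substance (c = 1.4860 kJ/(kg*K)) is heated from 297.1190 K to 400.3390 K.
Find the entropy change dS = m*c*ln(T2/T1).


T2/T1 = 1.3474
ln(T2/T1) = 0.2982
dS = 17.7390 * 1.4860 * 0.2982 = 7.8600 kJ/K

7.8600 kJ/K


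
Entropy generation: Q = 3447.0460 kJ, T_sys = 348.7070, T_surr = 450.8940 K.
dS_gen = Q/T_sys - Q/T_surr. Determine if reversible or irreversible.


dS_sys = 3447.0460/348.7070 = 9.8852 kJ/K
dS_surr = -3447.0460/450.8940 = -7.6449 kJ/K
dS_gen = 9.8852 - 7.6449 = 2.2403 kJ/K (irreversible)

dS_gen = 2.2403 kJ/K, irreversible


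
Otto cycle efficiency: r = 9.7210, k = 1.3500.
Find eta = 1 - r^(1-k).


r^(k-1) = 2.2167
eta = 1 - 1/2.2167 = 0.5489 = 54.8871%

54.8871%


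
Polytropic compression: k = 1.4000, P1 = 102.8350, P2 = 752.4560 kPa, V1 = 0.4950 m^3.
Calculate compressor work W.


(k-1)/k = 0.2857
(P2/P1)^exp = 1.7659
W = 3.5000 * 102.8350 * 0.4950 * (1.7659 - 1) = 136.4455 kJ

136.4455 kJ


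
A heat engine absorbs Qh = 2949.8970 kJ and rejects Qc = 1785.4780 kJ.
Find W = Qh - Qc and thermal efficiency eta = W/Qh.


W = 2949.8970 - 1785.4780 = 1164.4190 kJ
eta = 1164.4190 / 2949.8970 = 0.3947 = 39.4732%

W = 1164.4190 kJ, eta = 39.4732%


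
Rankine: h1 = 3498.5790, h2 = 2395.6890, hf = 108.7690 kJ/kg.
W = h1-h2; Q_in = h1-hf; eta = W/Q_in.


W = 1102.8900 kJ/kg
Q_in = 3389.8100 kJ/kg
eta = 0.3254 = 32.5355%

eta = 32.5355%


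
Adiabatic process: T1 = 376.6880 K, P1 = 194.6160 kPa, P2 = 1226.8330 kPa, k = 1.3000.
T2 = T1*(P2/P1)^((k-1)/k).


(k-1)/k = 0.2308
(P2/P1)^exp = 1.5294
T2 = 376.6880 * 1.5294 = 576.1114 K

576.1114 K


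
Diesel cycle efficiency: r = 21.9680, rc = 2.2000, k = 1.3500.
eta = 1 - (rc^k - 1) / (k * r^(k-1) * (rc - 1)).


r^(k-1) = 2.9487
rc^k = 2.8991
eta = 0.6024 = 60.2426%

60.2426%


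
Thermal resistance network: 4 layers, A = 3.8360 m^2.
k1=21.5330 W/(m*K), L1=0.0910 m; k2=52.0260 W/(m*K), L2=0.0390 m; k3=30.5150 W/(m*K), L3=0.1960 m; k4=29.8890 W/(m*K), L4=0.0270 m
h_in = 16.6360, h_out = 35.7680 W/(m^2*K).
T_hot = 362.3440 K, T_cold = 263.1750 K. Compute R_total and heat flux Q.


R_conv_in = 1/(16.6360*3.8360) = 0.0157
R_1 = 0.0910/(21.5330*3.8360) = 0.0011
R_2 = 0.0390/(52.0260*3.8360) = 0.0002
R_3 = 0.1960/(30.5150*3.8360) = 0.0017
R_4 = 0.0270/(29.8890*3.8360) = 0.0002
R_conv_out = 1/(35.7680*3.8360) = 0.0073
R_total = 0.0262 K/W
Q = 99.1690 / 0.0262 = 3790.0744 W

R_total = 0.0262 K/W, Q = 3790.0744 W


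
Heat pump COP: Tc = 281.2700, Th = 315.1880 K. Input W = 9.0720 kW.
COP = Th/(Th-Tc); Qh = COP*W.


COP = 315.1880 / 33.9180 = 9.2926
Qh = 9.2926 * 9.0720 = 84.3029 kW

COP = 9.2926, Qh = 84.3029 kW


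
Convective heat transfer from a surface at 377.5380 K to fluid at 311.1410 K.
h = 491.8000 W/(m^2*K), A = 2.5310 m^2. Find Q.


dT = 66.3970 K
Q = 491.8000 * 2.5310 * 66.3970 = 82647.3869 W

82647.3869 W


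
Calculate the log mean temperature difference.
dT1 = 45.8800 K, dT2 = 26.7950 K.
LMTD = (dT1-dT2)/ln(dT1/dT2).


dT1/dT2 = 1.7123
ln(dT1/dT2) = 0.5378
LMTD = 19.0850 / 0.5378 = 35.4862 K

35.4862 K


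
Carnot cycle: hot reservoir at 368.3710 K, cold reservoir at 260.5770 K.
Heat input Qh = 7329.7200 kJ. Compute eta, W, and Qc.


eta = 1 - 260.5770/368.3710 = 0.2926
W = 0.2926 * 7329.7200 = 2144.8481 kJ
Qc = 7329.7200 - 2144.8481 = 5184.8719 kJ

eta = 29.2623%, W = 2144.8481 kJ, Qc = 5184.8719 kJ


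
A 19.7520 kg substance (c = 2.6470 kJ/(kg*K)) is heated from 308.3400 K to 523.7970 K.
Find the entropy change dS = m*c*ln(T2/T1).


T2/T1 = 1.6988
ln(T2/T1) = 0.5299
dS = 19.7520 * 2.6470 * 0.5299 = 27.7051 kJ/K

27.7051 kJ/K


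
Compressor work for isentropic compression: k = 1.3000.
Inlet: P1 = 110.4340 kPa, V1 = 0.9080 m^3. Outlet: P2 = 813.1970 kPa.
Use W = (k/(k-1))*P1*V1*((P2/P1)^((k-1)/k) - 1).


(k-1)/k = 0.2308
(P2/P1)^exp = 1.5853
W = 4.3333 * 110.4340 * 0.9080 * (1.5853 - 1) = 254.3044 kJ

254.3044 kJ


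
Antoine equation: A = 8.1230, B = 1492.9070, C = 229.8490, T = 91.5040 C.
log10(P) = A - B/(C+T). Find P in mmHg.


C+T = 321.3530
B/(C+T) = 4.6457
log10(P) = 8.1230 - 4.6457 = 3.4773
P = 10^3.4773 = 3001.2916 mmHg

3001.2916 mmHg


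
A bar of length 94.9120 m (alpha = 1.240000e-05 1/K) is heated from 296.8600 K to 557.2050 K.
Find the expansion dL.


dT = 260.3450 K
dL = 1.240000e-05 * 94.9120 * 260.3450 = 0.306402 m
L_final = 95.218402 m

dL = 0.306402 m


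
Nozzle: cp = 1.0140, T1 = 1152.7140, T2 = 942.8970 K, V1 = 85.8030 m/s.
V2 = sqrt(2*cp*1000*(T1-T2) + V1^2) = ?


dT = 209.8170 K
2*cp*1000*dT = 425508.8760
V1^2 = 7362.1548
V2 = sqrt(432871.0308) = 657.9294 m/s

657.9294 m/s


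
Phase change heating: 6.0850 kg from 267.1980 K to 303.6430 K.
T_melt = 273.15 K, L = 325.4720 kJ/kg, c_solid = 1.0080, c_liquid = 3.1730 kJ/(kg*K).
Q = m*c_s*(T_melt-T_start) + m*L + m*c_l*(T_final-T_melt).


Q1 (sensible, solid) = 6.0850 * 1.0080 * 5.9520 = 36.5077 kJ
Q2 (latent) = 6.0850 * 325.4720 = 1980.4971 kJ
Q3 (sensible, liquid) = 6.0850 * 3.1730 * 30.4930 = 588.7498 kJ
Q_total = 2605.7546 kJ

2605.7546 kJ


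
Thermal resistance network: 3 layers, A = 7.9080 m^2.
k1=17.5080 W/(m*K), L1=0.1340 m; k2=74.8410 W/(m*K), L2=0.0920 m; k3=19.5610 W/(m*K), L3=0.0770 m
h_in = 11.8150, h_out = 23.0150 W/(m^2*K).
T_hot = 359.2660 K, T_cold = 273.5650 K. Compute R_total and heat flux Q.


R_conv_in = 1/(11.8150*7.9080) = 0.0107
R_1 = 0.1340/(17.5080*7.9080) = 0.0010
R_2 = 0.0920/(74.8410*7.9080) = 0.0002
R_3 = 0.0770/(19.5610*7.9080) = 0.0005
R_conv_out = 1/(23.0150*7.9080) = 0.0055
R_total = 0.0178 K/W
Q = 85.7010 / 0.0178 = 4809.7079 W

R_total = 0.0178 K/W, Q = 4809.7079 W


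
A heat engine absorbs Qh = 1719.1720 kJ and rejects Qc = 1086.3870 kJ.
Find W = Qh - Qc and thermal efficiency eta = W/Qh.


W = 1719.1720 - 1086.3870 = 632.7850 kJ
eta = 632.7850 / 1719.1720 = 0.3681 = 36.8075%

W = 632.7850 kJ, eta = 36.8075%


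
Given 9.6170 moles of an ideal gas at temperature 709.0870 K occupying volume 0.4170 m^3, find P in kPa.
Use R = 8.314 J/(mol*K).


P = nRT/V = 9.6170 * 8.314 * 709.0870 / 0.4170
= 56695.5744 / 0.4170 = 135960.6101 Pa = 135.9606 kPa

135.9606 kPa


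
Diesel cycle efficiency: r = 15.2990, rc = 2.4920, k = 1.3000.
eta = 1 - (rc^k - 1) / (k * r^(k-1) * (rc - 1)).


r^(k-1) = 2.2667
rc^k = 3.2773
eta = 0.4820 = 48.2031%

48.2031%


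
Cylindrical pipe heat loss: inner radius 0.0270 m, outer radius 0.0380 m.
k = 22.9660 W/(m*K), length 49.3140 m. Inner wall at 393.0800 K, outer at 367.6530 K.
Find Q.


dT = 25.4270 K
ln(ro/ri) = 0.3417
Q = 2*pi*22.9660*49.3140*25.4270 / 0.3417 = 529447.5671 W

529447.5671 W


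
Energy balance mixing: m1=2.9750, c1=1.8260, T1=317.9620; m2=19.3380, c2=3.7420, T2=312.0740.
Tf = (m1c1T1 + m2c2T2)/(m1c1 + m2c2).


num = 24309.8281
den = 77.7951
Tf = 312.4852 K

312.4852 K


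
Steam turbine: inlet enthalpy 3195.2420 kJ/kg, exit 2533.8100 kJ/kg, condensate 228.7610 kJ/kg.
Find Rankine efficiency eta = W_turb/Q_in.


W = 661.4320 kJ/kg
Q_in = 2966.4810 kJ/kg
eta = 0.2230 = 22.2969%

eta = 22.2969%


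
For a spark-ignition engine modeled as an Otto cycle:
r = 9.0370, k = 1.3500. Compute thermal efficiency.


r^(k-1) = 2.1608
eta = 1 - 1/2.1608 = 0.5372 = 53.7202%

53.7202%


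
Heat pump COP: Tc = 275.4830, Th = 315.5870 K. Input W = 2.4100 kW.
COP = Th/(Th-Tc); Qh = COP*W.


COP = 315.5870 / 40.1040 = 7.8692
Qh = 7.8692 * 2.4100 = 18.9648 kW

COP = 7.8692, Qh = 18.9648 kW


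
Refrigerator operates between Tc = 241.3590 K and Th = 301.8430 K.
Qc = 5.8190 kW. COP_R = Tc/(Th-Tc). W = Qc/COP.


COP = 241.3590 / 60.4840 = 3.9905
W = 5.8190 / 3.9905 = 1.4582 kW

COP = 3.9905, W = 1.4582 kW


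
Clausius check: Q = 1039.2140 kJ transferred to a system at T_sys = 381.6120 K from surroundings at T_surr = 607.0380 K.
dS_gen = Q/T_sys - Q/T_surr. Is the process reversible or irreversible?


dS_sys = 1039.2140/381.6120 = 2.7232 kJ/K
dS_surr = -1039.2140/607.0380 = -1.7119 kJ/K
dS_gen = 2.7232 - 1.7119 = 1.0113 kJ/K (irreversible)

dS_gen = 1.0113 kJ/K, irreversible


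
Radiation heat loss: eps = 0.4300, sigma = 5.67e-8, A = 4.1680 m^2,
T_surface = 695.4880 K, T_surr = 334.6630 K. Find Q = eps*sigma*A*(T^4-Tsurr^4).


T^4 = 2.3397e+11
Tsurr^4 = 1.2544e+10
Q = 0.4300 * 5.67e-8 * 4.1680 * 2.2143e+11 = 22501.2391 W

22501.2391 W


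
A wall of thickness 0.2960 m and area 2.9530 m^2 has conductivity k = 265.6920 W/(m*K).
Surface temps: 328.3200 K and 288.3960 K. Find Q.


dT = 39.9240 K
Q = 265.6920 * 2.9530 * 39.9240 / 0.2960 = 105824.0213 W

105824.0213 W


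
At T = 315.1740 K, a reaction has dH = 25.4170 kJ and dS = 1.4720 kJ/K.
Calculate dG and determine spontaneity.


T*dS = 315.1740 * 1.4720 = 463.9361 kJ
dG = 25.4170 - 463.9361 = -438.5191 kJ (spontaneous)

dG = -438.5191 kJ, spontaneous


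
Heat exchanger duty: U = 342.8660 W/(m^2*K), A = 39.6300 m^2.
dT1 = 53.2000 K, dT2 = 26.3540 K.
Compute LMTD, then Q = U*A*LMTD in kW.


LMTD = 38.2183 K
Q = 342.8660 * 39.6300 * 38.2183 = 519301.8588 W = 519.3019 kW

519.3019 kW


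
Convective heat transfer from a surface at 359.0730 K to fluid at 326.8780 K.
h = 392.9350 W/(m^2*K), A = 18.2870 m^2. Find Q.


dT = 32.1950 K
Q = 392.9350 * 18.2870 * 32.1950 = 231340.4675 W

231340.4675 W


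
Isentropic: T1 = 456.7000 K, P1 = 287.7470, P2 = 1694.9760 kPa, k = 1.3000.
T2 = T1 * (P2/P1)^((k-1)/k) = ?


(k-1)/k = 0.2308
(P2/P1)^exp = 1.5057
T2 = 456.7000 * 1.5057 = 687.6359 K

687.6359 K


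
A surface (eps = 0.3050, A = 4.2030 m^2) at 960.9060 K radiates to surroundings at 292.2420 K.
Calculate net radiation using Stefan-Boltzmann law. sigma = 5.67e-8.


T^4 = 8.5256e+11
Tsurr^4 = 7.2941e+09
Q = 0.3050 * 5.67e-8 * 4.2030 * 8.4526e+11 = 61437.6087 W

61437.6087 W


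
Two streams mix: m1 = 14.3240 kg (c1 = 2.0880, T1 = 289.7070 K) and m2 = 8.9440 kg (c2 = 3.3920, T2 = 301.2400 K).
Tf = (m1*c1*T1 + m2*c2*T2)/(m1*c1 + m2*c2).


num = 17803.7389
den = 60.2466
Tf = 295.5146 K

295.5146 K


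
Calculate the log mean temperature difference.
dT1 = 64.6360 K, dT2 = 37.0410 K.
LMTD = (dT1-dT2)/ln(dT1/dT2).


dT1/dT2 = 1.7450
ln(dT1/dT2) = 0.5567
LMTD = 27.5950 / 0.5567 = 49.5648 K

49.5648 K
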